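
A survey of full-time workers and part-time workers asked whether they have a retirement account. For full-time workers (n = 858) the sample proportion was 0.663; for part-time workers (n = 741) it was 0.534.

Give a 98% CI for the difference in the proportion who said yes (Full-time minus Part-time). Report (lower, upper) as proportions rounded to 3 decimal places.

(0.072, 0.186)

The two standard errors are √(0.6630×0.3370/858) = 0.01614 and √(0.5340×0.4660/741) = 0.01833.
Because the samples are independent, SE_diff = √(0.01614² + 0.01833²) = 0.02442.
Using z* = 2.326 for 98%, ME = 2.326 × 0.02442 = 0.05680.
p̂₁ − p̂₂ = 0.1290; interval 0.1290 ± 0.05680 gives (0.072, 0.186).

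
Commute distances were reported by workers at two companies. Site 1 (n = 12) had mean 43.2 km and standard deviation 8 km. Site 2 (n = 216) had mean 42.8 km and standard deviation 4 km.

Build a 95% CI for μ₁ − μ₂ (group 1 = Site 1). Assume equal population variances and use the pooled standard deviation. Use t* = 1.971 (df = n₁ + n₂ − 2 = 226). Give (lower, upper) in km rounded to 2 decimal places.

(-2.10, 2.90)

Pooled variance s_p² = [11·8² + 215·4²] / (12+216−2) = 18.3363, so s_p = 4.2821.
SE_diff = s_p·√(1/n₁ + 1/n₂) = 4.2821·√(1/12 + 1/216) = 1.2700.
t* = 1.971; margin = 1.971 × 1.2700 = 2.5032.
Difference = 43.2 − 42.8 = 0.4000.
0.4000 ± 2.5032 → (-2.10, 2.90).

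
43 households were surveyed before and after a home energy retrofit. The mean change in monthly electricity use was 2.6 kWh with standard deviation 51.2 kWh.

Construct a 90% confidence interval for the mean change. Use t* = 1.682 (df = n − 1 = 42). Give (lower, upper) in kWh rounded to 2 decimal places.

(-10.53, 15.73)

This is a matched-pairs design, so SE = s_d/√n = 51.2/√43 = 7.8079.
Margin = 1.682 × 7.8079 = 13.1329; the interval is 2.6 ± 13.1329 = (-10.53, 15.73).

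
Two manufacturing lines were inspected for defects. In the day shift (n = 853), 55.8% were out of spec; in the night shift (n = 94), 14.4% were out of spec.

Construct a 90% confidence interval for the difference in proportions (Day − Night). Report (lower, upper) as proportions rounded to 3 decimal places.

The two standard errors are √(0.5580×0.4420/853) = 0.01700 and √(0.1440×0.8560/94) = 0.03621.
Because the samples are independent, SE_diff = √(0.01700² + 0.03621²) = 0.04000.
Using z* = 1.645 for 90%, ME = 1.645 × 0.04000 = 0.06580.
p̂₁ − p̂₂ = 0.4140; interval 0.4140 ± 0.06580 gives (0.348, 0.480).

(0.348, 0.480)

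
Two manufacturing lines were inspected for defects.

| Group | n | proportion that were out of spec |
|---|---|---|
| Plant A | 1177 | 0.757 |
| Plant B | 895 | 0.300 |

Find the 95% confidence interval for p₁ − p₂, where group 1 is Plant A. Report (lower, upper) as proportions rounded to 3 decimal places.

Each SE is √(p̂(1−p̂)/n): √(0.7570·0.2430/1177) = 0.01250 and √(0.3000·0.7000/895) = 0.01532.
SE(p̂₁ − p̂₂) = √(SE₁² + SE₂²) = √(0.00015625 + 0.0002347024) = 0.01977, since the two samples are independent.
At 95% confidence z* = 1.960; margin = 1.960 × 0.01977 = 0.03875.
The difference is 0.7570 − 0.3000 = 0.4570, so the interval is 0.4570 ± 0.03875 = (0.418, 0.496).

(0.418, 0.496)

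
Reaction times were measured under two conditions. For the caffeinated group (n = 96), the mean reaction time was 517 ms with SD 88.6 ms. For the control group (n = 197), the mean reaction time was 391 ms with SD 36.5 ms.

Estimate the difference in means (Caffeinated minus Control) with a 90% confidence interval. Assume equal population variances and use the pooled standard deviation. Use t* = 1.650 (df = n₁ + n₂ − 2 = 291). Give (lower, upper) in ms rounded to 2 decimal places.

Pooled variance s_p² = [95·88.6² + 196·36.5²] / (96+197−2) = 3460.0247, so s_p = 58.8220.
SE_diff = s_p·√(1/n₁ + 1/n₂) = 58.8220·√(1/96 + 1/197) = 7.3216.
t* = 1.650; margin = 1.650 × 7.3216 = 12.0806.
Difference = 517 − 391 = 126.0000.
126.0000 ± 12.0806 → (113.92, 138.08).

(113.92, 138.08)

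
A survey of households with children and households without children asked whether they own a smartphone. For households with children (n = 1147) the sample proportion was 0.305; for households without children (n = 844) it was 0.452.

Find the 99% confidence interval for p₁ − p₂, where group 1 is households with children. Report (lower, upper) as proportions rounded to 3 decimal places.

Each SE is √(p̂(1−p̂)/n): √(0.3050·0.6950/1147) = 0.01359 and √(0.4520·0.5480/844) = 0.01713.
SE(p̂₁ − p̂₂) = √(SE₁² + SE₂²) = √(0.0001846881 + 0.0002934369) = 0.02187, since the two samples are independent.
At 99% confidence z* = 2.576; margin = 2.576 × 0.02187 = 0.05634.
The difference is 0.3050 − 0.4520 = -0.1470, so the interval is -0.1470 ± 0.05634 = (-0.203, -0.091).

(-0.203, -0.091)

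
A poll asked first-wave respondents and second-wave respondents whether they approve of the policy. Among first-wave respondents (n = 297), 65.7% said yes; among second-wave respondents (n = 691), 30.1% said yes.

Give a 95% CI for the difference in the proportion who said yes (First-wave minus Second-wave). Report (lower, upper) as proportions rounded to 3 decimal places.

Each SE is √(p̂(1−p̂)/n): √(0.6570·0.3430/297) = 0.02755 and √(0.3010·0.6990/691) = 0.01745.
SE(p̂₁ − p̂₂) = √(SE₁² + SE₂²) = √(0.0007590025 + 0.0003045025) = 0.03261, since the two samples are independent.
At 95% confidence z* = 1.960; margin = 1.960 × 0.03261 = 0.06392.
The difference is 0.6570 − 0.3010 = 0.3560, so the interval is 0.3560 ± 0.06392 = (0.292, 0.420).

(0.292, 0.420)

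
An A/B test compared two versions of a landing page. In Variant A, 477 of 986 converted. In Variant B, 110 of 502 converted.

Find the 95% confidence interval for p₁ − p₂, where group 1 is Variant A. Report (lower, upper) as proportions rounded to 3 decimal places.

(0.217, 0.312)

Sample proportions: 477/986 = 0.4838, 110/502 = 0.2191.
Each SE is √(p̂(1−p̂)/n): √(0.4838·0.5162/986) = 0.01591 and √(0.2191·0.7809/502) = 0.01846.
SE(p̂₁ − p̂₂) = √(SE₁² + SE₂²) = √(0.0002531281 + 0.0003407716) = 0.02437, since the two samples are independent.
At 95% confidence z* = 1.960; margin = 1.960 × 0.02437 = 0.04777.
The difference is 0.4838 − 0.2191 = 0.2647, so the interval is 0.2647 ± 0.04777 = (0.217, 0.312).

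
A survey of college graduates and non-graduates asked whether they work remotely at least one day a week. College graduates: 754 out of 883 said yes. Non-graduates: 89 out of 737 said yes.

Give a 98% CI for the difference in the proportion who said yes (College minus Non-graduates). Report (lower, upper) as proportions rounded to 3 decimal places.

(0.694, 0.772)

p̂₁ = 754/883 = 0.8539 and p̂₂ = 89/737 = 0.1208.
SE₁ = √(p̂₁(1−p̂₁)/n₁) = √(0.8539·0.1461/883) = 0.01189; SE₂ = √(0.1208·0.8792/737) = 0.01200.
Independent samples: SE of the difference = √(SE₁² + SE₂²) = √(0.0001413721 + 0.000144) = 0.01689.
z* for 98% confidence is 2.326, so the margin of error is 2.326 × 0.01689 = 0.03929.
Point estimate p̂₁ − p̂₂ = 0.8539 − 0.1208 = 0.7331.
0.7331 ± 0.03929 → (0.694, 0.772).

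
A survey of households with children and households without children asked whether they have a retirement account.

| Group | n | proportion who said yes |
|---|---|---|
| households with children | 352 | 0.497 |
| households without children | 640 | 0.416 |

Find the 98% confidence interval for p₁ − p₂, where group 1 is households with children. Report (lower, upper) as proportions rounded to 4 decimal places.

The two standard errors are √(0.4970×0.5030/352) = 0.02665 and √(0.4160×0.5840/640) = 0.01948.
Because the samples are independent, SE_diff = √(0.02665² + 0.01948²) = 0.03301.
Using z* = 2.326 for 98%, ME = 2.326 × 0.03301 = 0.07678.
p̂₁ − p̂₂ = 0.0810; interval 0.0810 ± 0.07678 gives (0.0042, 0.1578).

(0.0042, 0.1578)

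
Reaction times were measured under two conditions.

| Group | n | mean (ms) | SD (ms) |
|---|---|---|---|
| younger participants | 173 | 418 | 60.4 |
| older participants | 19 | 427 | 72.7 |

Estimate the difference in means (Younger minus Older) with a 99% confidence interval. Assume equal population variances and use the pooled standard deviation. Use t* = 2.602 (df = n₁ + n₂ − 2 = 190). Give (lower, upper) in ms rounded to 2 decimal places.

Pooled variance s_p² = [172·60.4² + 18·72.7²] / (173+19−2) = 3803.2565, so s_p = 61.6705.
SE_diff = s_p·√(1/n₁ + 1/n₂) = 61.6705·√(1/173 + 1/19) = 14.9049.
t* = 2.602; margin = 2.602 × 14.9049 = 38.7825.
Difference = 418 − 427 = -9.0000.
-9.0000 ± 38.7825 → (-47.78, 29.78).

(-47.78, 29.78)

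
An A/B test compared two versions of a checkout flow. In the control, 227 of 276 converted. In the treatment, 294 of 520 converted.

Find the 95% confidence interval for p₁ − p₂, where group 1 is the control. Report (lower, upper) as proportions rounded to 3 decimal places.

First, p̂₁ = 227/276 = 0.8225; p̂₂ = 294/520 = 0.5654.
The two standard errors are √(0.8225×0.1775/276) = 0.02300 and √(0.5654×0.4346/520) = 0.02174.
Because the samples are independent, SE_diff = √(0.02300² + 0.02174²) = 0.03165.
Using z* = 1.960 for 95%, ME = 1.960 × 0.03165 = 0.06203.
p̂₁ − p̂₂ = 0.2571; interval 0.2571 ± 0.06203 gives (0.195, 0.319).

(0.195, 0.319)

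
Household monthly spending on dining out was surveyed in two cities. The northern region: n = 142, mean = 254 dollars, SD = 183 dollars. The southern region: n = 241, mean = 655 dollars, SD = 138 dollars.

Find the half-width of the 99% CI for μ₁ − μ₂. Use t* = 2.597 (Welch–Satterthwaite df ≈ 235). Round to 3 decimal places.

Per-group SEs: s₁/√n₁ = 183/√142 = 15.3570, s₂/√n₂ = 138/√241 = 8.8894.
Unpooled SE of the difference: √(235.837449 + 79.02143236) = 17.7443.
Margin of error = t* · SE = 2.597 × 17.7443 = 46.0819.

46.082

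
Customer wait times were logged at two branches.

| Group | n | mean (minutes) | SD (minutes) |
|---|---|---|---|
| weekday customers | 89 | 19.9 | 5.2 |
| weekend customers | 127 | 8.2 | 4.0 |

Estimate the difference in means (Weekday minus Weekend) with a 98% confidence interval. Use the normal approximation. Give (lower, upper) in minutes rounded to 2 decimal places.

(10.18, 13.22)

SE₁ = s₁/√n₁ = 5.2/√89 = 0.5512; SE₂ = 4.0/√127 = 0.3549.
Independent samples, unequal variances: SE_diff = √(SE₁² + SE₂²) = √(0.30382144 + 0.12595401) = 0.6556.
z* = 2.326, so margin of error = 2.326 × 0.6556 = 1.5249.
Difference in means = 19.9 − 8.2 = 11.7000.
11.7000 ± 1.5249 → (10.18, 13.22).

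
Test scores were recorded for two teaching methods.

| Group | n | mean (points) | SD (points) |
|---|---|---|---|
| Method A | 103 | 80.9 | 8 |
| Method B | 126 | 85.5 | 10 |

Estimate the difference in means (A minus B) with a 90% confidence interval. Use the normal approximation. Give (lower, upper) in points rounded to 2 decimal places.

SE₁ = s₁/√n₁ = 8/√103 = 0.7883; SE₂ = 10/√126 = 0.8909.
Independent samples, unequal variances: SE_diff = √(SE₁² + SE₂²) = √(0.62141689 + 0.79370281) = 1.1896.
z* = 1.645, so margin of error = 1.645 × 1.1896 = 1.9569.
Difference in means = 80.9 − 85.5 = -4.6000.
-4.6000 ± 1.9569 → (-6.56, -2.64).

(-6.56, -2.64)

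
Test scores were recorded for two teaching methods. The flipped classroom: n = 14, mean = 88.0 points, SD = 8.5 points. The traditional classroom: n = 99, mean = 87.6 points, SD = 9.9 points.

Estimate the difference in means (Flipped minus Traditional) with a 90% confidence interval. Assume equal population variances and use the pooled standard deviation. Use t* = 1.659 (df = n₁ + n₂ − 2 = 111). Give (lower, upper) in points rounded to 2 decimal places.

Pooled variance s_p² = [13·8.5² + 98·9.9²] / (14+99−2) = 94.9931, so s_p = 9.7464.
SE_diff = s_p·√(1/n₁ + 1/n₂) = 9.7464·√(1/14 + 1/99) = 2.7829.
t* = 1.659; margin = 1.659 × 2.7829 = 4.6168.
Difference = 88.0 − 87.6 = 0.4000.
0.4000 ± 4.6168 → (-4.22, 5.02).

(-4.22, 5.02)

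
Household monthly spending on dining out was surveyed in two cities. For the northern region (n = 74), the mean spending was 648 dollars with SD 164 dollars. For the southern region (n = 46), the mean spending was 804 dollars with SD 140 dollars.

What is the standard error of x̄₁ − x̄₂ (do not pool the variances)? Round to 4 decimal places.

Standard errors of each mean: 164/√74 = 19.0646 and 140/√46 = 20.6419.
SE(x̄₁ − x̄₂) = √(19.0646² + 20.6419²) = 28.0989 for independent samples with unequal variances.

28.0989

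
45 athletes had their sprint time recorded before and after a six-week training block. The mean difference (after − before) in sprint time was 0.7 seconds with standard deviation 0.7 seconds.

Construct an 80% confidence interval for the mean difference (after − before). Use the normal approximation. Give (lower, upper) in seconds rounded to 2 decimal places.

This is a matched-pairs design, so SE = s_d/√n = 0.7/√45 = 0.1043.
Margin = 1.282 × 0.1043 = 0.1337; the interval is 0.7 ± 0.1337 = (0.57, 0.83).

(0.57, 0.83)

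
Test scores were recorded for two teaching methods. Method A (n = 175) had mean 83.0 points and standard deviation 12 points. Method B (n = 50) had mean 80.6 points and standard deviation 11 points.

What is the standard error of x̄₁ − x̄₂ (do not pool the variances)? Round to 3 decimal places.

1.801

Standard errors of each mean: 12/√175 = 0.9071 and 11/√50 = 1.5556.
SE(x̄₁ − x̄₂) = √(0.9071² + 1.5556²) = 1.8008 for independent samples with unequal variances.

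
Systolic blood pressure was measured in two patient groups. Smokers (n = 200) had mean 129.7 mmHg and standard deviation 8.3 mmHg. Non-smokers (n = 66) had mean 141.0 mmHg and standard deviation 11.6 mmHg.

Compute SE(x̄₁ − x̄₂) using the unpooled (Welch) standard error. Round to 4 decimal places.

1.5438

Per-group SEs: s₁/√n₁ = 8.3/√200 = 0.5869, s₂/√n₂ = 11.6/√66 = 1.4279.
Unpooled SE of the difference: √(0.34445161 + 2.03889841) = 1.5438.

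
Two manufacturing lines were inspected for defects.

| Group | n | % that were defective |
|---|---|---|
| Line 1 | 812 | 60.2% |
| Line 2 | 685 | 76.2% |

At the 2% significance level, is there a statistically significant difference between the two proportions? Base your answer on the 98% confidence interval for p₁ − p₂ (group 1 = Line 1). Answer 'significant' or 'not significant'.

significant

The two standard errors are √(0.6020×0.3980/812) = 0.01718 and √(0.7620×0.2380/685) = 0.01627.
Because the samples are independent, SE_diff = √(0.01718² + 0.01627²) = 0.02366.
Using z* = 2.326 for 98%, ME = 2.326 × 0.02366 = 0.05503.
p̂₁ − p̂₂ = -0.1600; interval -0.1600 ± 0.05503 gives (-0.21503, -0.10497).
The interval (-0.21503, -0.10497) does not contain 0, so the difference is significant.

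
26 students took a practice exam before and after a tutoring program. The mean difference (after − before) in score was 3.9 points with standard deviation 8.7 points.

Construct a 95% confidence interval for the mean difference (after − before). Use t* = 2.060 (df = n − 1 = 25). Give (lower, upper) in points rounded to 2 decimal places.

(0.39, 7.41)

Paired design: SE = s_d/√n = 8.7/√26 = 1.7062.
t* = 2.060; margin of error = 2.060 × 1.7062 = 3.5148.
3.9 ± 3.5148 → (0.39, 7.41).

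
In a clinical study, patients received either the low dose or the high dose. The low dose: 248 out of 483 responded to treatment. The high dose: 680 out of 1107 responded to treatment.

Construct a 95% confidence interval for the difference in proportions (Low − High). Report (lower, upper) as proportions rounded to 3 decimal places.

(-0.154, -0.048)

Sample proportions: 248/483 = 0.5135, 680/1107 = 0.6143.
Each SE is √(p̂(1−p̂)/n): √(0.5135·0.4865/483) = 0.02274 and √(0.6143·0.3857/1107) = 0.01463.
SE(p̂₁ − p̂₂) = √(SE₁² + SE₂²) = √(0.0005171076 + 0.0002140369) = 0.02704, since the two samples are independent.
At 95% confidence z* = 1.960; margin = 1.960 × 0.02704 = 0.05300.
The difference is 0.5135 − 0.6143 = -0.1008, so the interval is -0.1008 ± 0.05300 = (-0.154, -0.048).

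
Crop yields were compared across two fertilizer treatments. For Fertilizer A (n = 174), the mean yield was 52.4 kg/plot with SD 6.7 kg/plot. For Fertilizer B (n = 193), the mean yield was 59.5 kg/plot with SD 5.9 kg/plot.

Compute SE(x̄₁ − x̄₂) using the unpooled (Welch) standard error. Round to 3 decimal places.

0.662

Standard errors of each mean: 6.7/√174 = 0.5079 and 5.9/√193 = 0.4247.
SE(x̄₁ − x̄₂) = √(0.5079² + 0.4247²) = 0.6621 for independent samples with unequal variances.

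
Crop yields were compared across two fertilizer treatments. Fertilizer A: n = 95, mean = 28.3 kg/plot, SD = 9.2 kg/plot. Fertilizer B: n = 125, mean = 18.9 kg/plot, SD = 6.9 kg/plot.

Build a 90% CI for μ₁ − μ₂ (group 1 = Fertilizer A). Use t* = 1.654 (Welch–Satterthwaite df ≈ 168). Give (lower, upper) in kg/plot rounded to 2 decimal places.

(7.53, 11.27)

SE₁ = s₁/√n₁ = 9.2/√95 = 0.9439; SE₂ = 6.9/√125 = 0.6172.
Independent samples, unequal variances: SE_diff = √(SE₁² + SE₂²) = √(0.89094721 + 0.38093584) = 1.1278.
t* = 1.654, so margin of error = 1.654 × 1.1278 = 1.8654.
Difference in means = 28.3 − 18.9 = 9.4000.
9.4000 ± 1.8654 → (7.53, 11.27).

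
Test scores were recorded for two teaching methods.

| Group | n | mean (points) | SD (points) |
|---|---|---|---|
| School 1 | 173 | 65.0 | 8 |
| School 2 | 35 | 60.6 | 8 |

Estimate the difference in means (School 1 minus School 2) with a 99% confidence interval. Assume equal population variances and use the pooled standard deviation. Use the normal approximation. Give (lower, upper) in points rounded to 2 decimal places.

Pooled variance s_p² = [172·8² + 34·8²] / (173+35−2) = 64.0000, so s_p = 8.0000.
SE_diff = s_p·√(1/n₁ + 1/n₂) = 8.0000·√(1/173 + 1/35) = 1.4827.
z* = 2.576; margin = 2.576 × 1.4827 = 3.8194.
Difference = 65.0 − 60.6 = 4.4000.
4.4000 ± 3.8194 → (0.58, 8.22).

(0.58, 8.22)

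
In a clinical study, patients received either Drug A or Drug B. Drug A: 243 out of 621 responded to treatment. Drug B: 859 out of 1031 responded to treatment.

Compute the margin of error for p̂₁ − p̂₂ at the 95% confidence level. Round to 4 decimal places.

0.0446

p̂₁ = 243/621 = 0.3913 and p̂₂ = 859/1031 = 0.8332.
SE₁ = √(p̂₁(1−p̂₁)/n₁) = √(0.3913·0.6087/621) = 0.01958; SE₂ = √(0.8332·0.1668/1031) = 0.01161.
Independent samples: SE of the difference = √(SE₁² + SE₂²) = √(0.0003833764 + 0.0001347921) = 0.02276.
z* for 95% confidence is 1.960, so the margin of error is 1.960 × 0.02276 = 0.04461.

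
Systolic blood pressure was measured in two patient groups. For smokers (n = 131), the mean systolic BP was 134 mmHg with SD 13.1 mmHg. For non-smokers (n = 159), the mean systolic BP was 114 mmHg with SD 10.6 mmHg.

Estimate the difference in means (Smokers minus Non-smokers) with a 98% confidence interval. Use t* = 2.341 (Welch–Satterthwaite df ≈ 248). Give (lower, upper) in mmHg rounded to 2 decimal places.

(16.68, 23.32)

Standard errors of each mean: 13.1/√131 = 1.1446 and 10.6/√159 = 0.8406.
SE(x̄₁ − x̄₂) = √(1.1446² + 0.8406²) = 1.4201 for independent samples with unequal variances.
With t* = 2.341, the margin is 2.341 × 1.4201 = 3.3245.
x̄₁ − x̄₂ = 134 − 114 = 20.0000; the interval is 20.0000 ± 3.3245 = (16.68, 23.32).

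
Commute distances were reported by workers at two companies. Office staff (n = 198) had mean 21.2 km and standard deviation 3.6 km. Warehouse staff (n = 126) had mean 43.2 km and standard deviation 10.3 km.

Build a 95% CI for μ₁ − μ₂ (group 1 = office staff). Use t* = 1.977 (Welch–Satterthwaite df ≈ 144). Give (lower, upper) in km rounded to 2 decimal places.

(-23.88, -20.12)

Per-group SEs: s₁/√n₁ = 3.6/√198 = 0.2558, s₂/√n₂ = 10.3/√126 = 0.9176.
Unpooled SE of the difference: √(0.06543364 + 0.84198976) = 0.9526.
Margin of error = t* · SE = 1.977 × 0.9526 = 1.8833.
x̄₁ − x̄₂ = 21.2 − 43.2 = -22.0000.
CI: -22.0000 ± 1.8833 = (-23.88, -20.12).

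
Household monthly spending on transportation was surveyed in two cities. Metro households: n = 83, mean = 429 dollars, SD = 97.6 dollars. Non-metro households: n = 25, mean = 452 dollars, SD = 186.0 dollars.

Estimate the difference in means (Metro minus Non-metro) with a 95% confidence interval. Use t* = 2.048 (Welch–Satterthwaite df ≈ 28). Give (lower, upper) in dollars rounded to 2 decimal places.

(-102.28, 56.28)

Per-group SEs: s₁/√n₁ = 97.6/√83 = 10.7130, s₂/√n₂ = 186.0/√25 = 37.2000.
Unpooled SE of the difference: √(114.768369 + 1383.84) = 38.7119.
Margin of error = t* · SE = 2.048 × 38.7119 = 79.2820.
x̄₁ − x̄₂ = 429 − 452 = -23.0000.
CI: -23.0000 ± 79.2820 = (-102.28, 56.28).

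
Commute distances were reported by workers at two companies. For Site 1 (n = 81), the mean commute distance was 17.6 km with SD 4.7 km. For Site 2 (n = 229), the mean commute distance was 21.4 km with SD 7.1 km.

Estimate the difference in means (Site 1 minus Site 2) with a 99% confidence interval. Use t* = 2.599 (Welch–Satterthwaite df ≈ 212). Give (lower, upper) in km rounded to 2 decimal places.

Per-group SEs: s₁/√n₁ = 4.7/√81 = 0.5222, s₂/√n₂ = 7.1/√229 = 0.4692.
Unpooled SE of the difference: √(0.27269284 + 0.22014864) = 0.7020.
Margin of error = t* · SE = 2.599 × 0.7020 = 1.8245.
x̄₁ − x̄₂ = 17.6 − 21.4 = -3.8000.
CI: -3.8000 ± 1.8245 = (-5.62, -1.98).

(-5.62, -1.98)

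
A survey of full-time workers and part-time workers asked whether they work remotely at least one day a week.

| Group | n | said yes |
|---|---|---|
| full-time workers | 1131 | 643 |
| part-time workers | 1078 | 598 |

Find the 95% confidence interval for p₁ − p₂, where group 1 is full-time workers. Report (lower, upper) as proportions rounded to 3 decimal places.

(-0.028, 0.055)

Sample proportions: 643/1131 = 0.5685, 598/1078 = 0.5547.
Each SE is √(p̂(1−p̂)/n): √(0.5685·0.4315/1131) = 0.01473 and √(0.5547·0.4453/1078) = 0.01514.
SE(p̂₁ − p̂₂) = √(SE₁² + SE₂²) = √(0.0002169729 + 0.0002292196) = 0.02112, since the two samples are independent.
At 95% confidence z* = 1.960; margin = 1.960 × 0.02112 = 0.04140.
The difference is 0.5685 − 0.5547 = 0.0138, so the interval is 0.0138 ± 0.04140 = (-0.028, 0.055).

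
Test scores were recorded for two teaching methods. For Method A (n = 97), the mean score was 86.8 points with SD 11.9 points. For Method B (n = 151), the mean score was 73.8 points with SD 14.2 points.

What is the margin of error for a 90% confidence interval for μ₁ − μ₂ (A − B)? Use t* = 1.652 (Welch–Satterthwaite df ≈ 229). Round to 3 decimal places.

2.762

Per-group SEs: s₁/√n₁ = 11.9/√97 = 1.2083, s₂/√n₂ = 14.2/√151 = 1.1556.
Unpooled SE of the difference: √(1.45998889 + 1.33541136) = 1.6719.
Margin of error = t* · SE = 1.652 × 1.6719 = 2.7620.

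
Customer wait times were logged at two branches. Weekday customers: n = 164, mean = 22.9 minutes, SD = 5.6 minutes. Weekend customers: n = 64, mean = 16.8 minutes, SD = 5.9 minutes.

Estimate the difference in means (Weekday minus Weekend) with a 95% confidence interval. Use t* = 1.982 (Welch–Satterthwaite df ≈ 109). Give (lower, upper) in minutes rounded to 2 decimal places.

Standard errors of each mean: 5.6/√164 = 0.4373 and 5.9/√64 = 0.7375.
SE(x̄₁ − x̄₂) = √(0.4373² + 0.7375²) = 0.8574 for independent samples with unequal variances.
With t* = 1.982, the margin is 1.982 × 0.8574 = 1.6994.
x̄₁ − x̄₂ = 22.9 − 16.8 = 6.1000; the interval is 6.1000 ± 1.6994 = (4.40, 7.80).

(4.40, 7.80)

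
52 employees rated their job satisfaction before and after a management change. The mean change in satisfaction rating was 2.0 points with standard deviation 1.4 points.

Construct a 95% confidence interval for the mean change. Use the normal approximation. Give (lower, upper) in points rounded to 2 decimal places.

Paired design: SE = s_d/√n = 1.4/√52 = 0.1941.
z* = 1.960; margin of error = 1.960 × 0.1941 = 0.3804.
2.0 ± 0.3804 → (1.62, 2.38).

(1.62, 2.38)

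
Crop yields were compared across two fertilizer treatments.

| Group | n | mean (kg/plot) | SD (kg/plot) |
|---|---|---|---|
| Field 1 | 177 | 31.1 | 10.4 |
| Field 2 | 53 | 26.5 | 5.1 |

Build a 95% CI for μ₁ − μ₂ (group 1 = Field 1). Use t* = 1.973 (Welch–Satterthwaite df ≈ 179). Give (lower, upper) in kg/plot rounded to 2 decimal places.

Standard errors of each mean: 10.4/√177 = 0.7817 and 5.1/√53 = 0.7005.
SE(x̄₁ − x̄₂) = √(0.7817² + 0.7005²) = 1.0496 for independent samples with unequal variances.
With t* = 1.973, the margin is 1.973 × 1.0496 = 2.0709.
x̄₁ − x̄₂ = 31.1 − 26.5 = 4.6000; the interval is 4.6000 ± 2.0709 = (2.53, 6.67).

(2.53, 6.67)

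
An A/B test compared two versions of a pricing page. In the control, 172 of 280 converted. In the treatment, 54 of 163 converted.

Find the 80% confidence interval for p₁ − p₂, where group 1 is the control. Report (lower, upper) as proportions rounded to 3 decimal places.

p̂₁ = 172/280 = 0.6143 and p̂₂ = 54/163 = 0.3313.
SE₁ = √(p̂₁(1−p̂₁)/n₁) = √(0.6143·0.3857/280) = 0.02909; SE₂ = √(0.3313·0.6687/163) = 0.03687.
Independent samples: SE of the difference = √(SE₁² + SE₂²) = √(0.0008462281 + 0.0013593969) = 0.04696.
z* for 80% confidence is 1.282, so the margin of error is 1.282 × 0.04696 = 0.06020.
Point estimate p̂₁ − p̂₂ = 0.6143 − 0.3313 = 0.2830.
0.2830 ± 0.06020 → (0.223, 0.343).

(0.223, 0.343)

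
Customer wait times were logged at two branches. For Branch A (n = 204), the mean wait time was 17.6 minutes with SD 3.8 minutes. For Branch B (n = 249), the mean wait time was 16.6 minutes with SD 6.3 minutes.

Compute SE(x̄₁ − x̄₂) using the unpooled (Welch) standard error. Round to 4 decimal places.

0.4798

Per-group SEs: s₁/√n₁ = 3.8/√204 = 0.2661, s₂/√n₂ = 6.3/√249 = 0.3992.
Unpooled SE of the difference: √(0.07080921 + 0.15936064) = 0.4798.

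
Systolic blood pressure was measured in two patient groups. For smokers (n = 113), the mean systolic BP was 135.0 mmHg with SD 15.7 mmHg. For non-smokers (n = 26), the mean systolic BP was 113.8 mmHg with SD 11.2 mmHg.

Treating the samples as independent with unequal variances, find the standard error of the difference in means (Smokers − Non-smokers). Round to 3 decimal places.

Standard errors of each mean: 15.7/√113 = 1.4769 and 11.2/√26 = 2.1965.
SE(x̄₁ − x̄₂) = √(1.4769² + 2.1965²) = 2.6469 for independent samples with unequal variances.

2.647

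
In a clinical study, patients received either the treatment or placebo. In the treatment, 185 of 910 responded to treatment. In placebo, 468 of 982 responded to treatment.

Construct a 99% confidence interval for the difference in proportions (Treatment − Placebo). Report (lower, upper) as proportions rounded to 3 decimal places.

p̂₁ = 185/910 = 0.2033 and p̂₂ = 468/982 = 0.4766.
SE₁ = √(p̂₁(1−p̂₁)/n₁) = √(0.2033·0.7967/910) = 0.01334; SE₂ = √(0.4766·0.5234/982) = 0.01594.
Independent samples: SE of the difference = √(SE₁² + SE₂²) = √(0.0001779556 + 0.0002540836) = 0.02079.
z* for 99% confidence is 2.576, so the margin of error is 2.576 × 0.02079 = 0.05356.
Point estimate p̂₁ − p̂₂ = 0.2033 − 0.4766 = -0.2733.
-0.2733 ± 0.05356 → (-0.327, -0.220).

(-0.327, -0.220)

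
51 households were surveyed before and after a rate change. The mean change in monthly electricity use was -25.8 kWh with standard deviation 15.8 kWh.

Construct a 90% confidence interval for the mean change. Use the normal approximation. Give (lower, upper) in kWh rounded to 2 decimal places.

Paired design: SE = s_d/√n = 15.8/√51 = 2.2124.
z* = 1.645; margin of error = 1.645 × 2.2124 = 3.6394.
-25.8 ± 3.6394 → (-29.44, -22.16).

(-29.44, -22.16)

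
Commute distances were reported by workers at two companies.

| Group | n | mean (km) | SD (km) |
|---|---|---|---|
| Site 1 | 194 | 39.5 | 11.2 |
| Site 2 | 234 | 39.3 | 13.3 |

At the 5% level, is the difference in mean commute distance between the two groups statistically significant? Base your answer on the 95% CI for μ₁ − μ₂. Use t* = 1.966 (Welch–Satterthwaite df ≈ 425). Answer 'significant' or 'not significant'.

not significant

Per-group SEs: s₁/√n₁ = 11.2/√194 = 0.8041, s₂/√n₂ = 13.3/√234 = 0.8694.
Unpooled SE of the difference: √(0.64657681 + 0.75585636) = 1.1842.
Margin of error = t* · SE = 1.966 × 1.1842 = 2.3281.
x̄₁ − x̄₂ = 39.5 − 39.3 = 0.2000.
CI: 0.2000 ± 2.3281 = (-2.1281, 2.5281).
The interval (-2.1281, 2.5281) contains 0, so the difference is not significant.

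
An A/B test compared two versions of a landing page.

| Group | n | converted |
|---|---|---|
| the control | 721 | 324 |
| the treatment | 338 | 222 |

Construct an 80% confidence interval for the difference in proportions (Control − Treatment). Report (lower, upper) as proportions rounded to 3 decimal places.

First, p̂₁ = 324/721 = 0.4494; p̂₂ = 222/338 = 0.6568.
The two standard errors are √(0.4494×0.5506/721) = 0.01853 and √(0.6568×0.3432/338) = 0.02582.
Because the samples are independent, SE_diff = √(0.01853² + 0.02582²) = 0.03178.
Using z* = 1.282 for 80%, ME = 1.282 × 0.03178 = 0.04074.
p̂₁ − p̂₂ = -0.2074; interval -0.2074 ± 0.04074 gives (-0.248, -0.167).

(-0.248, -0.167)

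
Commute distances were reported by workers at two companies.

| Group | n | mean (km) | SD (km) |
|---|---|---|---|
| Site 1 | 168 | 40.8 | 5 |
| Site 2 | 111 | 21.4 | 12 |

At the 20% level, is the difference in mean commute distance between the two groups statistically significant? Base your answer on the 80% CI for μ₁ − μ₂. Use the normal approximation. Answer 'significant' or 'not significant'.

Per-group SEs: s₁/√n₁ = 5/√168 = 0.3858, s₂/√n₂ = 12/√111 = 1.1390.
Unpooled SE of the difference: √(0.14884164 + 1.297321) = 1.2026.
Margin of error = z* · SE = 1.282 × 1.2026 = 1.5417.
x̄₁ − x̄₂ = 40.8 − 21.4 = 19.4000.
CI: 19.4000 ± 1.5417 = (17.8583, 20.9417).
The interval (17.8583, 20.9417) does not contain 0, so the difference is significant.

significant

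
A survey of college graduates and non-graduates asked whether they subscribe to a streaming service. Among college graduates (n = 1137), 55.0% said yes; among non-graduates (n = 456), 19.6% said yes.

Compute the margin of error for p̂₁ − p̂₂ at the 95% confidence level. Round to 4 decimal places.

The two standard errors are √(0.5500×0.4500/1137) = 0.01475 and √(0.1960×0.8040/456) = 0.01859.
Because the samples are independent, SE_diff = √(0.01475² + 0.01859²) = 0.02373.
Using z* = 1.960 for 95%, ME = 1.960 × 0.02373 = 0.04651.

0.0465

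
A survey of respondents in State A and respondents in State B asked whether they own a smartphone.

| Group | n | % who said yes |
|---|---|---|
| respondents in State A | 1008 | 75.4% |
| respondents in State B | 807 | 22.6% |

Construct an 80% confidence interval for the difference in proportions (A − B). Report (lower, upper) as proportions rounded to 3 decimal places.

SE₁ = √(p̂₁(1−p̂₁)/n₁) = √(0.7540·0.2460/1008) = 0.01357; SE₂ = √(0.2260·0.7740/807) = 0.01472.
Independent samples: SE of the difference = √(SE₁² + SE₂²) = √(0.0001841449 + 0.0002166784) = 0.02002.
z* for 80% confidence is 1.282, so the margin of error is 1.282 × 0.02002 = 0.02567.
Point estimate p̂₁ − p̂₂ = 0.7540 − 0.2260 = 0.5280.
0.5280 ± 0.02567 → (0.502, 0.554).

(0.502, 0.554)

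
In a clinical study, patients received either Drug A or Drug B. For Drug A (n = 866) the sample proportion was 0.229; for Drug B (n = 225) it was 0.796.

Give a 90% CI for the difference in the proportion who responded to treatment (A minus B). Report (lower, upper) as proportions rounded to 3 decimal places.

(-0.617, -0.517)

The two standard errors are √(0.2290×0.7710/866) = 0.01428 and √(0.7960×0.2040/225) = 0.02686.
Because the samples are independent, SE_diff = √(0.01428² + 0.02686²) = 0.03042.
Using z* = 1.645 for 90%, ME = 1.645 × 0.03042 = 0.05004.
p̂₁ − p̂₂ = -0.5670; interval -0.5670 ± 0.05004 gives (-0.617, -0.517).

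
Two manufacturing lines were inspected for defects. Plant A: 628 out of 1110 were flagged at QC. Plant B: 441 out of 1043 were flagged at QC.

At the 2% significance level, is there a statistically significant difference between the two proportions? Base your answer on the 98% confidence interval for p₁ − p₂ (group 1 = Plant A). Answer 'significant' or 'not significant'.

First, p̂₁ = 628/1110 = 0.5658; p̂₂ = 441/1043 = 0.4228.
The two standard errors are √(0.5658×0.4342/1110) = 0.01488 and √(0.4228×0.5772/1043) = 0.01530.
Because the samples are independent, SE_diff = √(0.01488² + 0.01530²) = 0.02134.
Using z* = 2.326 for 98%, ME = 2.326 × 0.02134 = 0.04964.
p̂₁ − p̂₂ = 0.1430; interval 0.1430 ± 0.04964 gives (0.09336, 0.19264).
The interval (0.09336, 0.19264) does not contain 0, so the difference is significant.

significant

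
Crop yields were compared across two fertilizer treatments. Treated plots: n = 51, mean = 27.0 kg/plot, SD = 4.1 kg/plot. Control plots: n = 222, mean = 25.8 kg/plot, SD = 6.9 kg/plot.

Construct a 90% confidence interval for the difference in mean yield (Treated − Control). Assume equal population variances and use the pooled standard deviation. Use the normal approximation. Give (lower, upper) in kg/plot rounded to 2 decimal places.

(-0.45, 2.85)

s_p = √[((n₁−1)s₁² + (n₂−1)s₂²)/(n₁+n₂−2)] = √[(50·4.1² + 221·6.9²)/271] = 6.4751.
SE = 6.4751·√(1/51 + 1/222) = 1.0055.
With z* = 1.645, margin = 1.645 × 1.0055 = 1.6540.
x̄₁ − x̄₂ = 27.0 − 25.8 = 1.2000; interval 1.2000 ± 1.6540 = (-0.45, 2.85).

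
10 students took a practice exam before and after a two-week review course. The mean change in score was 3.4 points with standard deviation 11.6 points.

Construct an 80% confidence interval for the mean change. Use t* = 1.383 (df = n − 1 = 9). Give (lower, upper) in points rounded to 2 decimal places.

Paired design: SE = s_d/√n = 11.6/√10 = 3.6682.
t* = 1.383; margin of error = 1.383 × 3.6682 = 5.0731.
3.4 ± 5.0731 → (-1.67, 8.47).

(-1.67, 8.47)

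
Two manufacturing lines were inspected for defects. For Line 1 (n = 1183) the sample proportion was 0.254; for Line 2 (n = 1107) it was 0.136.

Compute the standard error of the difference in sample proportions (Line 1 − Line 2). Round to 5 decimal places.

0.01632

Each SE is √(p̂(1−p̂)/n): √(0.2540·0.7460/1183) = 0.01266 and √(0.1360·0.8640/1107) = 0.01030.
SE(p̂₁ − p̂₂) = √(SE₁² + SE₂²) = √(0.0001602756 + 0.00010609) = 0.01632, since the two samples are independent.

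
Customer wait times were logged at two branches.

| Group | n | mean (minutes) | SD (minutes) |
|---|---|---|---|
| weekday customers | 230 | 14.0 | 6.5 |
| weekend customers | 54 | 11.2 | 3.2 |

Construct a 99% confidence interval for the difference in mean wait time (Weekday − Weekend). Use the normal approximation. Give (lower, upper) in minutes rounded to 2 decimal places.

Standard errors of each mean: 6.5/√230 = 0.4286 and 3.2/√54 = 0.4355.
SE(x̄₁ − x̄₂) = √(0.4286² + 0.4355²) = 0.6110 for independent samples with unequal variances.
With z* = 2.576, the margin is 2.576 × 0.6110 = 1.5739.
x̄₁ − x̄₂ = 14.0 − 11.2 = 2.8000; the interval is 2.8000 ± 1.5739 = (1.23, 4.37).

(1.23, 4.37)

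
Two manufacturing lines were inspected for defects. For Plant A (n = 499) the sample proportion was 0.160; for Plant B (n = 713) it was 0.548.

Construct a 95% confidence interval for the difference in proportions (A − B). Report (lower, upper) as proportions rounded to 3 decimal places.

The two standard errors are √(0.1600×0.8400/499) = 0.01641 and √(0.5480×0.4520/713) = 0.01864.
Because the samples are independent, SE_diff = √(0.01641² + 0.01864²) = 0.02483.
Using z* = 1.960 for 95%, ME = 1.960 × 0.02483 = 0.04867.
p̂₁ − p̂₂ = -0.3880; interval -0.3880 ± 0.04867 gives (-0.437, -0.339).

(-0.437, -0.339)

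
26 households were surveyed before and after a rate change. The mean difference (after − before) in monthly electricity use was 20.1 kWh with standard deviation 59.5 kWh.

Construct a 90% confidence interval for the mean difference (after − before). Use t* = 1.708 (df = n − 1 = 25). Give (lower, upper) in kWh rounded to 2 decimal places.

Paired design: SE = s_d/√n = 59.5/√26 = 11.6689.
t* = 1.708; margin of error = 1.708 × 11.6689 = 19.9305.
20.1 ± 19.9305 → (0.17, 40.03).

(0.17, 40.03)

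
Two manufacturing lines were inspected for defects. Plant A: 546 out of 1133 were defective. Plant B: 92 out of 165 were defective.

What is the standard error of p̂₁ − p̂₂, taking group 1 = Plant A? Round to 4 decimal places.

First, p̂₁ = 546/1133 = 0.4819; p̂₂ = 92/165 = 0.5576.
The two standard errors are √(0.4819×0.5181/1133) = 0.01484 and √(0.5576×0.4424/165) = 0.03867.
Because the samples are independent, SE_diff = √(0.01484² + 0.03867²) = 0.04142.

0.0414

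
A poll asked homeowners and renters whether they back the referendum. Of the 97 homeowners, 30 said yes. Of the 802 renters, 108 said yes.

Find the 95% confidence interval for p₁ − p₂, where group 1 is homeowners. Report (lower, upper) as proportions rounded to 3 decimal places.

(0.080, 0.270)

Sample proportions: 30/97 = 0.3093, 108/802 = 0.1347.
Each SE is √(p̂(1−p̂)/n): √(0.3093·0.6907/97) = 0.04693 and √(0.1347·0.8653/802) = 0.01206.
SE(p̂₁ − p̂₂) = √(SE₁² + SE₂²) = √(0.0022024249 + 0.0001454436) = 0.04845, since the two samples are independent.
At 95% confidence z* = 1.960; margin = 1.960 × 0.04845 = 0.09496.
The difference is 0.3093 − 0.1347 = 0.1746, so the interval is 0.1746 ± 0.09496 = (0.080, 0.270).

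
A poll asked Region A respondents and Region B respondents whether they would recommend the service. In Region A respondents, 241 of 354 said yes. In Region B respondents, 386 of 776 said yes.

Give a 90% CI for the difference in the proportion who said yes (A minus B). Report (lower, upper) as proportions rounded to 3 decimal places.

Sample proportions: 241/354 = 0.6808, 386/776 = 0.4974.
Each SE is √(p̂(1−p̂)/n): √(0.6808·0.3192/354) = 0.02478 and √(0.4974·0.5026/776) = 0.01795.
SE(p̂₁ − p̂₂) = √(SE₁² + SE₂²) = √(0.0006140484 + 0.0003222025) = 0.03060, since the two samples are independent.
At 90% confidence z* = 1.645; margin = 1.645 × 0.03060 = 0.05034.
The difference is 0.6808 − 0.4974 = 0.1834, so the interval is 0.1834 ± 0.05034 = (0.133, 0.234).

(0.133, 0.234)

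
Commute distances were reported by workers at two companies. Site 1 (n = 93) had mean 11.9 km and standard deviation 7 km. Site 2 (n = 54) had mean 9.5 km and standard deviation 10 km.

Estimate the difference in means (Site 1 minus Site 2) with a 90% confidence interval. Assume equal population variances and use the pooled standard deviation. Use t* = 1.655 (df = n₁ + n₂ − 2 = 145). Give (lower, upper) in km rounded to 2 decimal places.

s_p = √[((n₁−1)s₁² + (n₂−1)s₂²)/(n₁+n₂−2)] = √[(92·7² + 53·10²)/145] = 8.2244.
SE = 8.2244·√(1/93 + 1/54) = 1.4071.
With t* = 1.655, margin = 1.655 × 1.4071 = 2.3288.
x̄₁ − x̄₂ = 11.9 − 9.5 = 2.4000; interval 2.4000 ± 2.3288 = (0.07, 4.73).

(0.07, 4.73)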